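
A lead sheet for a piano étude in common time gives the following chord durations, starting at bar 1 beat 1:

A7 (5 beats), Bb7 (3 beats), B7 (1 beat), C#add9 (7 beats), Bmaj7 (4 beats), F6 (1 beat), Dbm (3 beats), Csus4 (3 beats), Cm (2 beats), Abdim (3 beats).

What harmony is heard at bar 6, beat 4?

Dbm

Beat 4 of bar 6 is beat (6−1)×4 + 4 = 24 overall.
Running totals: A7 ends at 5, Bb7 ends at 8, B7 ends at 9, C#add9 ends at 16, Bmaj7 ends at 20, F6 ends at 21, Dbm ends at 24.
Beat 24 falls within Dbm.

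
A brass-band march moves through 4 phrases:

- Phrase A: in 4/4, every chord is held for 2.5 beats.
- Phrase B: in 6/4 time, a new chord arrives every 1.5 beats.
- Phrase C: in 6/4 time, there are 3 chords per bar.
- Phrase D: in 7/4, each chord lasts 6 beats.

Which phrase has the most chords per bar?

Phrase B

A: each chord is 2.5 beats in 4/4, so 1.6 per bar.
B: each chord is 1.5 beats in 6/4, so 4 per bar.
C: each chord is 2 beats in 6/4, so 3 per bar.
D: each chord is 6 beats in 7/4, so 7/6 per bar.
Fastest is B at 4 chords/bar.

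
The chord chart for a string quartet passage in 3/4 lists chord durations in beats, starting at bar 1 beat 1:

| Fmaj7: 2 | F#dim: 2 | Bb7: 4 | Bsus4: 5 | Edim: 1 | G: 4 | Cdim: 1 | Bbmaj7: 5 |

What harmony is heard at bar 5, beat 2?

Beat 2 of bar 5 is beat (5−1)×3 + 2 = 14 overall.
Running totals: Fmaj7 ends at 2, F#dim ends at 4, Bb7 ends at 8, Bsus4 ends at 13, Edim ends at 14.
Beat 14 falls within Edim.

Edim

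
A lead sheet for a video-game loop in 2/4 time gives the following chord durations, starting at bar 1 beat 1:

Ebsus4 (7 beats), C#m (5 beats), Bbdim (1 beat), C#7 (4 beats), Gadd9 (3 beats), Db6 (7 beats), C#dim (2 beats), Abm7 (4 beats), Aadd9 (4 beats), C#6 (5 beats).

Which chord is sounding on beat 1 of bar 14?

Db6

Beat 1 of bar 14 is beat (14−1)×2 + 1 = 27 overall.
Running totals: Ebsus4 ends at 7, C#m ends at 12, Bbdim ends at 13, C#7 ends at 17, Gadd9 ends at 20, Db6 ends at 27.
Beat 27 falls within Db6.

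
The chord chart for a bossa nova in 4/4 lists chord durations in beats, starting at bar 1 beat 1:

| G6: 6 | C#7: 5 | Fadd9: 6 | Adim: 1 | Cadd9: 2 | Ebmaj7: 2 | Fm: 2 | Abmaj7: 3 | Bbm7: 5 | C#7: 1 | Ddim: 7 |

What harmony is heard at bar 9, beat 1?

Beat 1 of bar 9 is beat (9−1)×4 + 1 = 33 overall.
Running totals: G6 ends at 6, C#7 ends at 11, Fadd9 ends at 17, Adim ends at 18, Cadd9 ends at 20, Ebmaj7 ends at 22, Fm ends at 24, Abmaj7 ends at 27, Bbm7 ends at 32, C#7 ends at 33.
Beat 33 falls within C#7.

C#7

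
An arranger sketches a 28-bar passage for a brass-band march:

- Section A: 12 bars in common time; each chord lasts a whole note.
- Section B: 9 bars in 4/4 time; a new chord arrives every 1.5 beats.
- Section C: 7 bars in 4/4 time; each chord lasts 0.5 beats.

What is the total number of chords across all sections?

92 chords

A: 12 bars × 4 beats = 48 beats; 4 beats/chord → 12 chords.
B: 9 bars × 4 beats = 36 beats; 1.5 beats/chord → 24 chords.
C: 7 bars × 4 beats = 28 beats; 0.5 beats/chord → 56 chords.
Total: 12 + 24 + 56 = 92.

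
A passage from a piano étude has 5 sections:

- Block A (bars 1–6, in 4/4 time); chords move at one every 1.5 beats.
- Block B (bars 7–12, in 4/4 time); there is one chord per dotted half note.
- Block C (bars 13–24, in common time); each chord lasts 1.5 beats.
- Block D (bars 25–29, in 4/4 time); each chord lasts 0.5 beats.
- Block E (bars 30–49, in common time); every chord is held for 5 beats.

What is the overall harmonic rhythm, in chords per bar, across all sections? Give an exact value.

16/7 chords per bar

A: 6 bars of 4 beats is 24 beats; at 1.5 beats each that's 16 chords.
B: 6 bars of 4 beats is 24 beats; at 3 beats each that's 8 chords.
C: 12 bars of 4 beats is 48 beats; at 1.5 beats each that's 32 chords.
D: 5 bars of 4 beats is 20 beats; at 0.5 beats each that's 40 chords.
E: 20 bars of 4 beats is 80 beats; at 5 beats each that's 16 chords.
Overall: 112 chords over 49 bars → 112/49 = 16/7 chords per bar.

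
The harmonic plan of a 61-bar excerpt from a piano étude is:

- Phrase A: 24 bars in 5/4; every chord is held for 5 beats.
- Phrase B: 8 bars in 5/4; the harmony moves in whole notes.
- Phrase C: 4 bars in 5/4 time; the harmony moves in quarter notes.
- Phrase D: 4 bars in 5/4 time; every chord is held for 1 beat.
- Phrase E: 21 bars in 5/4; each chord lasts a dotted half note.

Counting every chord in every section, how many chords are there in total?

A: 24 bars × 5 beats = 120 beats; 5 beats/chord → 24 chords.
B: 8 bars × 5 beats = 40 beats; 4 beats/chord → 10 chords.
C: 4 bars × 5 beats = 20 beats; 1 beat/chord → 20 chords.
D: 4 bars × 5 beats = 20 beats; 1 beat/chord → 20 chords.
E: 21 bars × 5 beats = 105 beats; 3 beats/chord → 35 chords.
Total: 24 + 10 + 20 + 20 + 35 = 109.

109 chords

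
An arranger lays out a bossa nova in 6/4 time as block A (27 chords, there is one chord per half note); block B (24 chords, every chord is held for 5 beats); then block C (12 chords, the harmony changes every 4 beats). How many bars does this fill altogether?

37 bars

A: 27 × 2 = 54 beats = 9 bars.
B: 24 × 5 = 120 beats = 20 bars.
C: 12 × 4 = 48 beats = 8 bars.
Total: 9 + 20 + 8 = 37 bars.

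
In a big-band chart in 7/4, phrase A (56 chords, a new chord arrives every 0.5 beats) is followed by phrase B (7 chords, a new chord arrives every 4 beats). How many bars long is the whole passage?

8 bars

A: 56 × 0.5 = 28 beats = 4 bars.
B: 7 × 4 = 28 beats = 4 bars.
Total: 4 + 4 = 8 bars.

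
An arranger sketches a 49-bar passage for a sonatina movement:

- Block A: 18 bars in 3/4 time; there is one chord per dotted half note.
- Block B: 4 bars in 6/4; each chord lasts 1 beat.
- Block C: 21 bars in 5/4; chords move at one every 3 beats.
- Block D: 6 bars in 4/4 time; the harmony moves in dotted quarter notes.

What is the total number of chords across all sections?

A: 18 bars × 3 beats = 54 beats; 3 beats/chord → 18 chords.
B: 4 bars × 6 beats = 24 beats; 1 beat/chord → 24 chords.
C: 21 bars × 5 beats = 105 beats; 3 beats/chord → 35 chords.
D: 6 bars × 4 beats = 24 beats; 1.5 beats/chord → 16 chords.
Total: 18 + 24 + 35 + 16 = 93.

93 chords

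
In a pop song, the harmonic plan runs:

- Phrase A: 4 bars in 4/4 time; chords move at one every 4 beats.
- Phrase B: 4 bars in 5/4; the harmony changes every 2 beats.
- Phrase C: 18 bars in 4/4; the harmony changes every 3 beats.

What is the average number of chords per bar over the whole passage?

A: 4 bars of 4 beats is 16 beats; at 4 beats each that's 4 chords.
B: 4 bars of 5 beats is 20 beats; at 2 beats each that's 10 chords.
C: 18 bars of 4 beats is 72 beats; at 3 beats each that's 24 chords.
Overall: 38 chords over 26 bars → 38/26 = 19/13 chords per bar.

19/13 chords per bar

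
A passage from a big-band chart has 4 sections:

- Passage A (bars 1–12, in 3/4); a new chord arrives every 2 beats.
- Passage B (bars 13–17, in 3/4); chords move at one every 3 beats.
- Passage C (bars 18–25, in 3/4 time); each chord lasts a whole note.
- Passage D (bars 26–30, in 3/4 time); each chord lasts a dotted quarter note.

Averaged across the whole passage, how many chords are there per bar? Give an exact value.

A: 12 × 3 = 36 beats ÷ 2 = 18 chords.
B: 5 × 3 = 15 beats ÷ 3 = 5 chords.
C: 8 × 3 = 24 beats ÷ 4 = 6 chords.
D: 5 × 3 = 15 beats ÷ 1.5 = 10 chords.
Overall: 39 chords over 30 bars → 39/30 = 1.3 chords per bar.

1.3 chords per bar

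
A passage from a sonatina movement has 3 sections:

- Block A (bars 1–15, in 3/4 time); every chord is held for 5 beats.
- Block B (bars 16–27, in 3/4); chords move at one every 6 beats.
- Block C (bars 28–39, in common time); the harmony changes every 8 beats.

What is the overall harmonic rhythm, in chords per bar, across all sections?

7/13 chords per bar

A: 15 × 3 = 45 beats ÷ 5 = 9 chords.
B: 12 × 3 = 36 beats ÷ 6 = 6 chords.
C: 12 × 4 = 48 beats ÷ 8 = 6 chords.
Overall: 21 chords over 39 bars → 21/39 = 7/13 chords per bar.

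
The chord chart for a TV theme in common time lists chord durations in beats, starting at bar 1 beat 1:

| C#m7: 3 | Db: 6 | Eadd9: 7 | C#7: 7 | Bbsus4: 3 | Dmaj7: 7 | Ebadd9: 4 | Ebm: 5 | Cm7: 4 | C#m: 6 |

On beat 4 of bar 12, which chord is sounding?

Beat 4 of bar 12 is beat (12−1)×4 + 4 = 48 overall.
Running totals: C#m7 ends at 3, Db ends at 9, Eadd9 ends at 16, C#7 ends at 23, Bbsus4 ends at 26, Dmaj7 ends at 33, Ebadd9 ends at 37, Ebm ends at 42, Cm7 ends at 46, C#m ends at 52.
Beat 48 falls within C#m.

C#m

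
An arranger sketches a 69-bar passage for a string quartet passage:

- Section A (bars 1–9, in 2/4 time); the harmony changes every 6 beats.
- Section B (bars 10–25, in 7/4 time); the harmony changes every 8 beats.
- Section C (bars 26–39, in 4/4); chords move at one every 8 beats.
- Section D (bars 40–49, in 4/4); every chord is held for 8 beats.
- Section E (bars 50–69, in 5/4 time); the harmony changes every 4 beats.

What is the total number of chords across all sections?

A has 18 beats and chords last 6 each, so 3 chords.
B has 112 beats and chords last 8 each, so 14 chords.
C has 56 beats and chords last 8 each, so 7 chords.
D has 40 beats and chords last 8 each, so 5 chords.
E has 100 beats and chords last 4 each, so 25 chords.
Total: 3 + 14 + 7 + 5 + 25 = 54.

54 chords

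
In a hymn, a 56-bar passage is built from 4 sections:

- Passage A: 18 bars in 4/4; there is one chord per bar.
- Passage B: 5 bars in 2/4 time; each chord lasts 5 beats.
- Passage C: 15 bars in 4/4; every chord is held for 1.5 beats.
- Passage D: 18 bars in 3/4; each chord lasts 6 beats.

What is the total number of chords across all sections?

A: 18·4 = 72 beats, 72/4 = 18 chords.
B: 5·2 = 10 beats, 10/5 = 2 chords.
C: 15·4 = 60 beats, 60/1.5 = 40 chords.
D: 18·3 = 54 beats, 54/6 = 9 chords.
Total: 18 + 2 + 40 + 9 = 69.

69 chords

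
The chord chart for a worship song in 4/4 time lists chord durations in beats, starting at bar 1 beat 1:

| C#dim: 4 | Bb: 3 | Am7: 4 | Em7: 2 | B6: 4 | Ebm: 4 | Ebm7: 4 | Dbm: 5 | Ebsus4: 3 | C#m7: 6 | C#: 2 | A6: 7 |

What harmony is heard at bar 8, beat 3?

Ebsus4

Beat 3 of bar 8 is beat (8−1)×4 + 3 = 31 overall.
Running totals: C#dim ends at 4, Bb ends at 7, Am7 ends at 11, Em7 ends at 13, B6 ends at 17, Ebm ends at 21, Ebm7 ends at 25, Dbm ends at 30, Ebsus4 ends at 33.
Beat 31 falls within Ebsus4.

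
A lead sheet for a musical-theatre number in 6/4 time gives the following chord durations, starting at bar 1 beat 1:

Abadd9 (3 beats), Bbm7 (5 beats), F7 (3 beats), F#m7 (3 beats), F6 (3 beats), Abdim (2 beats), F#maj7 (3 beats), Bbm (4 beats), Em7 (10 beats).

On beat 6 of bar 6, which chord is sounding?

Em7

Beat 6 of bar 6 is beat (6−1)×6 + 6 = 36 overall.
Running totals: Abadd9 ends at 3, Bbm7 ends at 8, F7 ends at 11, F#m7 ends at 14, F6 ends at 17, Abdim ends at 19, F#maj7 ends at 22, Bbm ends at 26, Em7 ends at 36.
Beat 36 falls within Em7.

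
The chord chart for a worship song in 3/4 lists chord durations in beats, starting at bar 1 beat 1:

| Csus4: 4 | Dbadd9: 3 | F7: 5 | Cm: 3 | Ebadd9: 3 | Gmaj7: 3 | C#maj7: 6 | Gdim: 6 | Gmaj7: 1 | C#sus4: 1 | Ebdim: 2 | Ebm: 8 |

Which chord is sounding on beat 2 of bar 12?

C#sus4

Beat 2 of bar 12 is beat (12−1)×3 + 2 = 35 overall.
Running totals: Csus4 ends at 4, Dbadd9 ends at 7, F7 ends at 12, Cm ends at 15, Ebadd9 ends at 18, Gmaj7 ends at 21, C#maj7 ends at 27, Gdim ends at 33, Gmaj7 ends at 34, C#sus4 ends at 35.
Beat 35 falls within C#sus4.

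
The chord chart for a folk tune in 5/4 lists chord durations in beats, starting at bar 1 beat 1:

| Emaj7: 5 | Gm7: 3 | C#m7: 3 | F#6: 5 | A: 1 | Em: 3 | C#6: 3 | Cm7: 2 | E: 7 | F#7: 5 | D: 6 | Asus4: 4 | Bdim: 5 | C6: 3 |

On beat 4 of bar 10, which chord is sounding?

Beat 4 of bar 10 is beat (10−1)×5 + 4 = 49 overall.
Running totals: Emaj7 ends at 5, Gm7 ends at 8, C#m7 ends at 11, F#6 ends at 16, A ends at 17, Em ends at 20, C#6 ends at 23, Cm7 ends at 25, E ends at 32, F#7 ends at 37, D ends at 43, Asus4 ends at 47, Bdim ends at 52.
Beat 49 falls within Bdim.

Bdim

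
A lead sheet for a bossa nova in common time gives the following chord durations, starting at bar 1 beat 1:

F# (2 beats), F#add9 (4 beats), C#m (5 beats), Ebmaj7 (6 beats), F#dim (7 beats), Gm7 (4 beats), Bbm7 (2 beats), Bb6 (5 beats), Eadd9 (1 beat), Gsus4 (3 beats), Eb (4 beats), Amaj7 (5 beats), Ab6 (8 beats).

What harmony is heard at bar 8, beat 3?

Beat 3 of bar 8 is beat (8−1)×4 + 3 = 31 overall.
Running totals: F# ends at 2, F#add9 ends at 6, C#m ends at 11, Ebmaj7 ends at 17, F#dim ends at 24, Gm7 ends at 28, Bbm7 ends at 30, Bb6 ends at 35.
Beat 31 falls within Bb6.

Bb6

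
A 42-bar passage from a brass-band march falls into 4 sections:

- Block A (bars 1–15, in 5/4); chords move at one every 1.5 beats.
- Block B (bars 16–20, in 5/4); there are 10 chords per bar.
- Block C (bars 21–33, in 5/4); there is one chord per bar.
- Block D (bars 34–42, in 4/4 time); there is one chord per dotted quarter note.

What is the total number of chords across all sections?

137 chords

A: 15·5 = 75 beats, 75/1.5 = 50 chords.
B: 5·5 = 25 beats, 25/0.5 = 50 chords.
C: 13·5 = 65 beats, 65/5 = 13 chords.
D: 9·4 = 36 beats, 36/1.5 = 24 chords.
Total: 50 + 50 + 13 + 24 = 137.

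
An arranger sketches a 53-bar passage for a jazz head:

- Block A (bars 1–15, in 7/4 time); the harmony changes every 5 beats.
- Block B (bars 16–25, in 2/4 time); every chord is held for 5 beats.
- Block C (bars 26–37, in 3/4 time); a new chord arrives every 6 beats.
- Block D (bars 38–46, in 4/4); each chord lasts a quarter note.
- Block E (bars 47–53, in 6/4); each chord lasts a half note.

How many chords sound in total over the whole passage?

A: 15 bars × 7 beats = 105 beats; 5 beats/chord → 21 chords.
B: 10 bars × 2 beats = 20 beats; 5 beats/chord → 4 chords.
C: 12 bars × 3 beats = 36 beats; 6 beats/chord → 6 chords.
D: 9 bars × 4 beats = 36 beats; 1 beat/chord → 36 chords.
E: 7 bars × 6 beats = 42 beats; 2 beats/chord → 21 chords.
Total: 21 + 4 + 6 + 36 + 21 = 88.

88 chords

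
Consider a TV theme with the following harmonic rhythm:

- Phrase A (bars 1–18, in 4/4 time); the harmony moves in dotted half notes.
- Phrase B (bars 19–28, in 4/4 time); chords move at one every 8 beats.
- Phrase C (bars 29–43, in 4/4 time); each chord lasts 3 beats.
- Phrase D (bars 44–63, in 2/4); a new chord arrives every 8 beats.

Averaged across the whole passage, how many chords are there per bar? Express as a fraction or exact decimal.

A: 18 bars of 4 beats is 72 beats; at 3 beats each that's 24 chords.
B: 10 bars of 4 beats is 40 beats; at 8 beats each that's 5 chords.
C: 15 bars of 4 beats is 60 beats; at 3 beats each that's 20 chords.
D: 20 bars of 2 beats is 40 beats; at 8 beats each that's 5 chords.
Overall: 54 chords over 63 bars → 54/63 = 6/7 chords per bar.

6/7 chords per bar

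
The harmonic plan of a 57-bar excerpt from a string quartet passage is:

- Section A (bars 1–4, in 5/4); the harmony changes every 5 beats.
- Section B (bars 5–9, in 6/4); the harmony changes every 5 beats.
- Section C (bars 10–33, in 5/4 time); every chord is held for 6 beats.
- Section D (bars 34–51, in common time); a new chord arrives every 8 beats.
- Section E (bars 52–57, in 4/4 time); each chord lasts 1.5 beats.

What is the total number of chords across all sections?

55 chords

A has 20 beats and chords last 5 each, so 4 chords.
B has 30 beats and chords last 5 each, so 6 chords.
C has 120 beats and chords last 6 each, so 20 chords.
D has 72 beats and chords last 8 each, so 9 chords.
E has 24 beats and chords last 1.5 each, so 16 chords.
Total: 4 + 6 + 20 + 9 + 16 = 55.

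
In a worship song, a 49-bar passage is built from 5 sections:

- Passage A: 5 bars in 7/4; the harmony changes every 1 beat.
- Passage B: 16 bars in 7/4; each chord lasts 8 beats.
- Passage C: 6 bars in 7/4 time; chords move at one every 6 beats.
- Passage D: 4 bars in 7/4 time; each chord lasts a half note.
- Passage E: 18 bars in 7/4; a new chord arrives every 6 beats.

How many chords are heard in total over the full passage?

91 chords

A: 5 bars × 7 beats = 35 beats; 1 beat/chord → 35 chords.
B: 16 bars × 7 beats = 112 beats; 8 beats/chord → 14 chords.
C: 6 bars × 7 beats = 42 beats; 6 beats/chord → 7 chords.
D: 4 bars × 7 beats = 28 beats; 2 beats/chord → 14 chords.
E: 18 bars × 7 beats = 126 beats; 6 beats/chord → 21 chords.
Total: 35 + 14 + 7 + 14 + 21 = 91.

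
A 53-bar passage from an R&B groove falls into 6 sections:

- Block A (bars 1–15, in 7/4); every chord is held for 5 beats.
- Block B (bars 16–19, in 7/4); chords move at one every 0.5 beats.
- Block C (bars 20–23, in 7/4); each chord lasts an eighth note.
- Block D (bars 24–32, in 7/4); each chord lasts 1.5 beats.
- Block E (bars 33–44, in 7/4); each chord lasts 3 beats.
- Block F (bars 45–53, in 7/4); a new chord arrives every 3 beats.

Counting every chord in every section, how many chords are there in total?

224 chords

A: 15 bars × 7 beats = 105 beats; 5 beats/chord → 21 chords.
B: 4 bars × 7 beats = 28 beats; 0.5 beats/chord → 56 chords.
C: 4 bars × 7 beats = 28 beats; 0.5 beats/chord → 56 chords.
D: 9 bars × 7 beats = 63 beats; 1.5 beats/chord → 42 chords.
E: 12 bars × 7 beats = 84 beats; 3 beats/chord → 28 chords.
F: 9 bars × 7 beats = 63 beats; 3 beats/chord → 21 chords.
Total: 21 + 56 + 56 + 42 + 28 + 21 = 224.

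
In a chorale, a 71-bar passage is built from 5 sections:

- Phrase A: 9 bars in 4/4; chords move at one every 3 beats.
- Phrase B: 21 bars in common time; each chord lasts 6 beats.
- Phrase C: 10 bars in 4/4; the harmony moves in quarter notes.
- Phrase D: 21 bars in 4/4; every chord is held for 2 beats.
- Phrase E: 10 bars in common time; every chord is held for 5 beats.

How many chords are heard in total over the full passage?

116 chords

A: 9 bars × 4 beats = 36 beats; 3 beats/chord → 12 chords.
B: 21 bars × 4 beats = 84 beats; 6 beats/chord → 14 chords.
C: 10 bars × 4 beats = 40 beats; 1 beat/chord → 40 chords.
D: 21 bars × 4 beats = 84 beats; 2 beats/chord → 42 chords.
E: 10 bars × 4 beats = 40 beats; 5 beats/chord → 8 chords.
Total: 12 + 14 + 40 + 42 + 8 = 116.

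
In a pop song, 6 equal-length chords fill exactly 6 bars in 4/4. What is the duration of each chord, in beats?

6 bars × 4 beats/bar = 24 beats total.
24 beats ÷ 6 chords = 4 beats per chord.
(That is a whole note.)

4 beats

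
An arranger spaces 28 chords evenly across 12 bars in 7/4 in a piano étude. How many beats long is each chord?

12 bars × 7 beats/bar = 84 beats total.
84 beats ÷ 28 chords = 3 beats per chord.
(That is a dotted half note.)

3 beats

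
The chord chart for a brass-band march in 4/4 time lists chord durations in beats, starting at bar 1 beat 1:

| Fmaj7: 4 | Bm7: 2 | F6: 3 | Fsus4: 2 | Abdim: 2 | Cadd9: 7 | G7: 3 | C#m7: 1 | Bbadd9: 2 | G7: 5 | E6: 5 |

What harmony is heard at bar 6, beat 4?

C#m7

Beat 4 of bar 6 is beat (6−1)×4 + 4 = 24 overall.
Running totals: Fmaj7 ends at 4, Bm7 ends at 6, F6 ends at 9, Fsus4 ends at 11, Abdim ends at 13, Cadd9 ends at 20, G7 ends at 23, C#m7 ends at 24.
Beat 24 falls within C#m7.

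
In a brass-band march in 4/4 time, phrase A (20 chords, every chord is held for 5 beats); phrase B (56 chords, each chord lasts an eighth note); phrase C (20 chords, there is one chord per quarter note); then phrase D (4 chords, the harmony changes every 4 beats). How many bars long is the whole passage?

A: 20 × 5 = 100 beats = 25 bars.
B: 56 × 0.5 = 28 beats = 7 bars.
C: 20 × 1 = 20 beats = 5 bars.
D: 4 × 4 = 16 beats = 4 bars.
Total: 25 + 7 + 5 + 4 = 41 bars.

41 bars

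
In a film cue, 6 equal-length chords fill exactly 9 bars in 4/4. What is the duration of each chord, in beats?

6 beats

9 bars × 4 beats/bar = 36 beats total.
36 beats ÷ 6 chords = 6 beats per chord.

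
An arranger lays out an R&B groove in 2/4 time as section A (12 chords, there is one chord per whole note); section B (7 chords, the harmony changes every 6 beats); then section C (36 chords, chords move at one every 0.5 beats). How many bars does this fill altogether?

54 bars

A: 12 × 4 = 48 beats = 24 bars.
B: 7 × 6 = 42 beats = 21 bars.
C: 36 × 0.5 = 18 beats = 9 bars.
Total: 24 + 21 + 9 = 54 bars.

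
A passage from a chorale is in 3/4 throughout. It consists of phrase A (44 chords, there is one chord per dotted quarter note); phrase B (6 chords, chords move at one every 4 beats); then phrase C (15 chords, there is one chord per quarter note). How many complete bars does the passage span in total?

A: 44 × 1.5 = 66 beats = 22 bars.
B: 6 × 4 = 24 beats = 8 bars.
C: 15 × 1 = 15 beats = 5 bars.
Total: 22 + 8 + 5 = 35 bars.

35 bars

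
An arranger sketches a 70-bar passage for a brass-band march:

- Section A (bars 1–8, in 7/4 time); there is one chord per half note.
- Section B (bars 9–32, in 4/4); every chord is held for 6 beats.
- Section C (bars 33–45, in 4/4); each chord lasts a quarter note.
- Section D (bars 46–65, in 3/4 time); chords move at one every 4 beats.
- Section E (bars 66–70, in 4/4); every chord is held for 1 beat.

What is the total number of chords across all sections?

A: 8 bars × 7 beats = 56 beats; 2 beats/chord → 28 chords.
B: 24 bars × 4 beats = 96 beats; 6 beats/chord → 16 chords.
C: 13 bars × 4 beats = 52 beats; 1 beat/chord → 52 chords.
D: 20 bars × 3 beats = 60 beats; 4 beats/chord → 15 chords.
E: 5 bars × 4 beats = 20 beats; 1 beat/chord → 20 chords.
Total: 28 + 16 + 52 + 15 + 20 = 131.

131 chords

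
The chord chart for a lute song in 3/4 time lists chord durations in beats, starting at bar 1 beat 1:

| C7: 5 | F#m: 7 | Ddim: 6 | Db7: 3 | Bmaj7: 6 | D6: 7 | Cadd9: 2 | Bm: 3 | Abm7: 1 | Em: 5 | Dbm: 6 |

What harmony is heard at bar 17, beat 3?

Dbm

Beat 3 of bar 17 is beat (17−1)×3 + 3 = 51 overall.
Running totals: C7 ends at 5, F#m ends at 12, Ddim ends at 18, Db7 ends at 21, Bmaj7 ends at 27, D6 ends at 34, Cadd9 ends at 36, Bm ends at 39, Abm7 ends at 40, Em ends at 45, Dbm ends at 51.
Beat 51 falls within Dbm.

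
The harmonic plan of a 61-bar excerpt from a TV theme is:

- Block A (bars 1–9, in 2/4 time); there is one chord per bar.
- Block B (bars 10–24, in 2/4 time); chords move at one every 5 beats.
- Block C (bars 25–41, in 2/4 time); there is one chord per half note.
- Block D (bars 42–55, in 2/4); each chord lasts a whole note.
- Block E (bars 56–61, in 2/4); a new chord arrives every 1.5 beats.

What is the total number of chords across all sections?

47 chords

A has 18 beats and chords last 2 each, so 9 chords.
B has 30 beats and chords last 5 each, so 6 chords.
C has 34 beats and chords last 2 each, so 17 chords.
D has 28 beats and chords last 4 each, so 7 chords.
E has 12 beats and chords last 1.5 each, so 8 chords.
Total: 9 + 6 + 17 + 7 + 8 = 47.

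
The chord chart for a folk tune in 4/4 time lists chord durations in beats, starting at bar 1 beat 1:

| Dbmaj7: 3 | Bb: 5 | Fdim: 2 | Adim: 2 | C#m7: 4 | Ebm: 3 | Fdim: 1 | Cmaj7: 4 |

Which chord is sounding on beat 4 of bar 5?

Fdim

Beat 4 of bar 5 is beat (5−1)×4 + 4 = 20 overall.
Running totals: Dbmaj7 ends at 3, Bb ends at 8, Fdim ends at 10, Adim ends at 12, C#m7 ends at 16, Ebm ends at 19, Fdim ends at 20.
Beat 20 falls within Fdim.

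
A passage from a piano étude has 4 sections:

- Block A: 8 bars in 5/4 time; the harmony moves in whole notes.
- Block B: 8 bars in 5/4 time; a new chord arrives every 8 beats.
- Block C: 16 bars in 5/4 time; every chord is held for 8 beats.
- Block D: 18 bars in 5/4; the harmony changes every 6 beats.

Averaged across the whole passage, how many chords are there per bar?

0.8 chords per bar

A: 8 × 5 = 40 beats ÷ 4 = 10 chords.
B: 8 × 5 = 40 beats ÷ 8 = 5 chords.
C: 16 × 5 = 80 beats ÷ 8 = 10 chords.
D: 18 × 5 = 90 beats ÷ 6 = 15 chords.
Overall: 40 chords over 50 bars → 40/50 = 0.8 chords per bar.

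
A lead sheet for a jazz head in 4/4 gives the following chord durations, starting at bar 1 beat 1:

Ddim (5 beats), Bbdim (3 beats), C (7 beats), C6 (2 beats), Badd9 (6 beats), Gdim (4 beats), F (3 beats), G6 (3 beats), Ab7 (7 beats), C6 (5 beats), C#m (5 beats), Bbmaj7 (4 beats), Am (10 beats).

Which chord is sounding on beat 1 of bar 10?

Ab7

Beat 1 of bar 10 is beat (10−1)×4 + 1 = 37 overall.
Running totals: Ddim ends at 5, Bbdim ends at 8, C ends at 15, C6 ends at 17, Badd9 ends at 23, Gdim ends at 27, F ends at 30, G6 ends at 33, Ab7 ends at 40.
Beat 37 falls within Ab7.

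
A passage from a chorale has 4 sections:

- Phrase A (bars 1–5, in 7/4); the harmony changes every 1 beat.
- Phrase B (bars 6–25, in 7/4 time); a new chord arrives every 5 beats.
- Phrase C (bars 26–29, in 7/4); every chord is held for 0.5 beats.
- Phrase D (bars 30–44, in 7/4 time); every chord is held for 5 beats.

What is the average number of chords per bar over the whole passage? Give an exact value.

35/11 chords per bar

A: 5 × 7 = 35 beats ÷ 1 = 35 chords.
B: 20 × 7 = 140 beats ÷ 5 = 28 chords.
C: 4 × 7 = 28 beats ÷ 0.5 = 56 chords.
D: 15 × 7 = 105 beats ÷ 5 = 21 chords.
Overall: 140 chords over 44 bars → 140/44 = 35/11 chords per bar.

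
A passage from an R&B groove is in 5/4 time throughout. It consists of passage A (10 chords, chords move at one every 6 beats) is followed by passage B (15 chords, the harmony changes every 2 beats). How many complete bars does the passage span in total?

18 bars

A: 10 × 6 = 60 beats = 12 bars.
B: 15 × 2 = 30 beats = 6 bars.
Total: 12 + 6 = 18 bars.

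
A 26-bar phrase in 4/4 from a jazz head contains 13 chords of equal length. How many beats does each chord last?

26 bars × 4 beats/bar = 104 beats total.
104 beats ÷ 13 chords = 8 beats per chord.

8 beats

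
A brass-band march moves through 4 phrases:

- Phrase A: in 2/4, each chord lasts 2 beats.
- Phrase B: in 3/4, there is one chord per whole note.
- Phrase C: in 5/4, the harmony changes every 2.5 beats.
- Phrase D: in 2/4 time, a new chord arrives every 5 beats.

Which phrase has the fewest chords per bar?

A: 2/2 = 1 chord/bar.
B: 3/4 = 0.75 chords/bar.
C: 5/2.5 = 2 chords/bar.
D: 2/5 = 0.4 chords/bar.
Slowest is D at 0.4 chords/bar.

Phrase D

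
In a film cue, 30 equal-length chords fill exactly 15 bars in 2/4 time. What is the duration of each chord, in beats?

15 bars × 2 beats/bar = 30 beats total.
30 beats ÷ 30 chords = 1 beats per chord.
(That is a quarter note.)

1 beat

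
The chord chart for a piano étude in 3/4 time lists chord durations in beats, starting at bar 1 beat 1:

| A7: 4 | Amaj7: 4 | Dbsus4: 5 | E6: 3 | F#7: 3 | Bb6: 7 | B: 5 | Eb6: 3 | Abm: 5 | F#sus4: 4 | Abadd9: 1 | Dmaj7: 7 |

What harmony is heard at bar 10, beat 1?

B

Beat 1 of bar 10 is beat (10−1)×3 + 1 = 28 overall.
Running totals: A7 ends at 4, Amaj7 ends at 8, Dbsus4 ends at 13, E6 ends at 16, F#7 ends at 19, Bb6 ends at 26, B ends at 31.
Beat 28 falls within B.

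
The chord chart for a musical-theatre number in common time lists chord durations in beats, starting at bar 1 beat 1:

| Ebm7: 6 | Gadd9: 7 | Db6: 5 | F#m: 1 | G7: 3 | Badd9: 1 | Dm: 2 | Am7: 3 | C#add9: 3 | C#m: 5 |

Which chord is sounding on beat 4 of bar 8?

C#m

Beat 4 of bar 8 is beat (8−1)×4 + 4 = 32 overall.
Running totals: Ebm7 ends at 6, Gadd9 ends at 13, Db6 ends at 18, F#m ends at 19, G7 ends at 22, Badd9 ends at 23, Dm ends at 25, Am7 ends at 28, C#add9 ends at 31, C#m ends at 36.
Beat 32 falls within C#m.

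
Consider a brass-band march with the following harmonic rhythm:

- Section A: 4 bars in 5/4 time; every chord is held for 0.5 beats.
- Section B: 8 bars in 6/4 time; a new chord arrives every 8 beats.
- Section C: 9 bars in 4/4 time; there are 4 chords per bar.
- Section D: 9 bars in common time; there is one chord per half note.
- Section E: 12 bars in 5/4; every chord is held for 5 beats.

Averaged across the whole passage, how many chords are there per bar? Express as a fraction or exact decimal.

8/3 chords per bar

A: 4 × 5 = 20 beats ÷ 0.5 = 40 chords.
B: 8 × 6 = 48 beats ÷ 8 = 6 chords.
C: 9 × 4 = 36 beats ÷ 1 = 36 chords.
D: 9 × 4 = 36 beats ÷ 2 = 18 chords.
E: 12 × 5 = 60 beats ÷ 5 = 12 chords.
Overall: 112 chords over 42 bars → 112/42 = 8/3 chords per bar.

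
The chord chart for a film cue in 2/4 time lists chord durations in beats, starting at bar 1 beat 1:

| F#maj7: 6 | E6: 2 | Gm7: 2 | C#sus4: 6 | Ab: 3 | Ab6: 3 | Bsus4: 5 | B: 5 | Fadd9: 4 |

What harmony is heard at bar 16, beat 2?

B

Beat 2 of bar 16 is beat (16−1)×2 + 2 = 32 overall.
Running totals: F#maj7 ends at 6, E6 ends at 8, Gm7 ends at 10, C#sus4 ends at 16, Ab ends at 19, Ab6 ends at 22, Bsus4 ends at 27, B ends at 32.
Beat 32 falls within B.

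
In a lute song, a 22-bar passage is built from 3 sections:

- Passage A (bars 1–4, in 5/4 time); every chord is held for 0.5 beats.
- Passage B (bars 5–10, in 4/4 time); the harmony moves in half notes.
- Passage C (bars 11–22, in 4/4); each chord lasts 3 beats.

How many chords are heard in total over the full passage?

68 chords

A has 20 beats and chords last 0.5 each, so 40 chords.
B has 24 beats and chords last 2 each, so 12 chords.
C has 48 beats and chords last 3 each, so 16 chords.
Total: 40 + 12 + 16 = 68.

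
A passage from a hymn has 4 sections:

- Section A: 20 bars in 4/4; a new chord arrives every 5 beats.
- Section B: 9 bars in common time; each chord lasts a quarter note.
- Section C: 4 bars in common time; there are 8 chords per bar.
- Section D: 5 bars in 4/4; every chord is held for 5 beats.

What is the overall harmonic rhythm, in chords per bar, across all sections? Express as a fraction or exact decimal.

44/19 chords per bar

A: 20 × 4 = 80 beats ÷ 5 = 16 chords.
B: 9 × 4 = 36 beats ÷ 1 = 36 chords.
C: 4 × 4 = 16 beats ÷ 0.5 = 32 chords.
D: 5 × 4 = 20 beats ÷ 5 = 4 chords.
Overall: 88 chords over 38 bars → 88/38 = 44/19 chords per bar.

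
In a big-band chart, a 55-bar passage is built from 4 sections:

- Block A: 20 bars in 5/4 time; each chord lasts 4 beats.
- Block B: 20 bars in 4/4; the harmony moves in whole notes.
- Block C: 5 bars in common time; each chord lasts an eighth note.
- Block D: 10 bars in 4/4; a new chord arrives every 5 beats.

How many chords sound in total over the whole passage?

A has 100 beats and chords last 4 each, so 25 chords.
B has 80 beats and chords last 4 each, so 20 chords.
C has 20 beats and chords last 0.5 each, so 40 chords.
D has 40 beats and chords last 5 each, so 8 chords.
Total: 25 + 20 + 40 + 8 = 93.

93 chords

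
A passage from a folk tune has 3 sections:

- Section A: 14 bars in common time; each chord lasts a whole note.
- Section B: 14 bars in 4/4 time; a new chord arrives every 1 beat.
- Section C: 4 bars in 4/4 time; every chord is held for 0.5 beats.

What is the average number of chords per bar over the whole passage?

51/16 chords per bar

A: 14 × 4 = 56 beats ÷ 4 = 14 chords.
B: 14 × 4 = 56 beats ÷ 1 = 56 chords.
C: 4 × 4 = 16 beats ÷ 0.5 = 32 chords.
Overall: 102 chords over 32 bars → 102/32 = 51/16 chords per bar.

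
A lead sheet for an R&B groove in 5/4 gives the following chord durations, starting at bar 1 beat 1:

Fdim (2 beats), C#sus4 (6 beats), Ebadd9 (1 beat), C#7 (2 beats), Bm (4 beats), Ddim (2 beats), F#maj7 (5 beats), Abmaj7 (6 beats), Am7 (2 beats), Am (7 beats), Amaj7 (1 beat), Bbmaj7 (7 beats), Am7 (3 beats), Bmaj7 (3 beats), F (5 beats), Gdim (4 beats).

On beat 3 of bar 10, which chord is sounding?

Am7

Beat 3 of bar 10 is beat (10−1)×5 + 3 = 48 overall.
Running totals: Fdim ends at 2, C#sus4 ends at 8, Ebadd9 ends at 9, C#7 ends at 11, Bm ends at 15, Ddim ends at 17, F#maj7 ends at 22, Abmaj7 ends at 28, Am7 ends at 30, Am ends at 37, Amaj7 ends at 38, Bbmaj7 ends at 45, Am7 ends at 48.
Beat 48 falls within Am7.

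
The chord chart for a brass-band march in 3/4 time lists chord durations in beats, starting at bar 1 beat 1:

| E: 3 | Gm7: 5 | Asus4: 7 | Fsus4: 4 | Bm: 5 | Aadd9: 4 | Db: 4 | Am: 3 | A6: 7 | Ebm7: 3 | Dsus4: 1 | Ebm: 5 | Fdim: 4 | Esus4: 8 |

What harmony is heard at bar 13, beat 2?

Beat 2 of bar 13 is beat (13−1)×3 + 2 = 38 overall.
Running totals: E ends at 3, Gm7 ends at 8, Asus4 ends at 15, Fsus4 ends at 19, Bm ends at 24, Aadd9 ends at 28, Db ends at 32, Am ends at 35, A6 ends at 42.
Beat 38 falls within A6.

A6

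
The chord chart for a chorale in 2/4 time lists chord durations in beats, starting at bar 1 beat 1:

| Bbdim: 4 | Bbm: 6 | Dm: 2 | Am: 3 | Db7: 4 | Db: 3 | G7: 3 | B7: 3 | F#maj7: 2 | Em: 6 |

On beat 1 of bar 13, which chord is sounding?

G7

Beat 1 of bar 13 is beat (13−1)×2 + 1 = 25 overall.
Running totals: Bbdim ends at 4, Bbm ends at 10, Dm ends at 12, Am ends at 15, Db7 ends at 19, Db ends at 22, G7 ends at 25.
Beat 25 falls within G7.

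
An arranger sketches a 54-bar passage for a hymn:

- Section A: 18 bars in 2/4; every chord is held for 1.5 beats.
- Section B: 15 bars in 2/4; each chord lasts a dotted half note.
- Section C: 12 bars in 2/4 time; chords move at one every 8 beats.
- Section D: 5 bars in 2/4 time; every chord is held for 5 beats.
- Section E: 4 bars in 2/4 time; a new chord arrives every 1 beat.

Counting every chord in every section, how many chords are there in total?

47 chords

A: 18 bars × 2 beats = 36 beats; 1.5 beats/chord → 24 chords.
B: 15 bars × 2 beats = 30 beats; 3 beats/chord → 10 chords.
C: 12 bars × 2 beats = 24 beats; 8 beats/chord → 3 chords.
D: 5 bars × 2 beats = 10 beats; 5 beats/chord → 2 chords.
E: 4 bars × 2 beats = 8 beats; 1 beat/chord → 8 chords.
Total: 24 + 10 + 3 + 2 + 8 = 47.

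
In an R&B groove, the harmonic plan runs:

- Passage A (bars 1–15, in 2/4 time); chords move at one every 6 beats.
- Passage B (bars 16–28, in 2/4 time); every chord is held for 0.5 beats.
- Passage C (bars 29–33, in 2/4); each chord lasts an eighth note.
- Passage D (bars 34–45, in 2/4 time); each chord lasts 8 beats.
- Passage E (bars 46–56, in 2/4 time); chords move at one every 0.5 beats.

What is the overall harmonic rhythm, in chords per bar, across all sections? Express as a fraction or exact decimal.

A: 15 × 2 = 30 beats ÷ 6 = 5 chords.
B: 13 × 2 = 26 beats ÷ 0.5 = 52 chords.
C: 5 × 2 = 10 beats ÷ 0.5 = 20 chords.
D: 12 × 2 = 24 beats ÷ 8 = 3 chords.
E: 11 × 2 = 22 beats ÷ 0.5 = 44 chords.
Overall: 124 chords over 56 bars → 124/56 = 31/14 chords per bar.

31/14 chords per bar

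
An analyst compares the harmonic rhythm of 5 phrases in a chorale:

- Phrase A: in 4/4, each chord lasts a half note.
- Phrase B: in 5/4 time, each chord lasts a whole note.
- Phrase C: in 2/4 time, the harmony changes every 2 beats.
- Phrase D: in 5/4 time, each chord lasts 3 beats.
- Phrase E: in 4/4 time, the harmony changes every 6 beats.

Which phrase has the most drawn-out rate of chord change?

Phrase E

A: 4 beats/bar ÷ 2 beats/chord = 2 chords/bar.
B: 5 beats/bar ÷ 4 beats/chord = 1.25 chords/bar.
C: 2 beats/bar ÷ 2 beats/chord = 1 chord/bar.
D: 5 beats/bar ÷ 3 beats/chord = 5/3 chords/bar.
E: 4 beats/bar ÷ 6 beats/chord = 2/3 chords/bar.
Slowest is E at 2/3 chords/bar.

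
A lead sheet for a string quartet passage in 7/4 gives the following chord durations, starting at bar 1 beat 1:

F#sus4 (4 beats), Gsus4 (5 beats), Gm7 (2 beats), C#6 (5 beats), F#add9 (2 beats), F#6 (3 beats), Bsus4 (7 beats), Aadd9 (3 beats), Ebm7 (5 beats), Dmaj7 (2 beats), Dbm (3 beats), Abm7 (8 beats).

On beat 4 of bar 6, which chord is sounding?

Beat 4 of bar 6 is beat (6−1)×7 + 4 = 39 overall.
Running totals: F#sus4 ends at 4, Gsus4 ends at 9, Gm7 ends at 11, C#6 ends at 16, F#add9 ends at 18, F#6 ends at 21, Bsus4 ends at 28, Aadd9 ends at 31, Ebm7 ends at 36, Dmaj7 ends at 38, Dbm ends at 41.
Beat 39 falls within Dbm.

Dbm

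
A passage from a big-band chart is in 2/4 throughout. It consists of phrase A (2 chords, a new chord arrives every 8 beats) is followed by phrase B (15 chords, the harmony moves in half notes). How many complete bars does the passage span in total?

A: 2 × 8 = 16 beats = 8 bars.
B: 15 × 2 = 30 beats = 15 bars.
Total: 8 + 15 = 23 bars.

23 bars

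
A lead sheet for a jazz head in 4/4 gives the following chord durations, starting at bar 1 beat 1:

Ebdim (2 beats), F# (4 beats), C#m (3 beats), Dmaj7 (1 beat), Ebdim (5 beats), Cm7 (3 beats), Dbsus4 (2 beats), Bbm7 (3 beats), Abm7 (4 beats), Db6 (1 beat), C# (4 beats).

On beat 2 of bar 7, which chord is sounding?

Abm7

Beat 2 of bar 7 is beat (7−1)×4 + 2 = 26 overall.
Running totals: Ebdim ends at 2, F# ends at 6, C#m ends at 9, Dmaj7 ends at 10, Ebdim ends at 15, Cm7 ends at 18, Dbsus4 ends at 20, Bbm7 ends at 23, Abm7 ends at 27.
Beat 26 falls within Abm7.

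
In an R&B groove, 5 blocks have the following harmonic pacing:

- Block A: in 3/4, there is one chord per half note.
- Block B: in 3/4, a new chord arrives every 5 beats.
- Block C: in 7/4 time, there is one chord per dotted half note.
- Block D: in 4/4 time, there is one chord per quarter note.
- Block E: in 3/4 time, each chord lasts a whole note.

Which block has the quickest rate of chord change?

A: 3 beats/bar ÷ 2 beats/chord = 1.5 chords/bar.
B: 3 beats/bar ÷ 5 beats/chord = 0.6 chords/bar.
C: 7 beats/bar ÷ 3 beats/chord = 7/3 chords/bar.
D: 4 beats/bar ÷ 1 beat/chord = 4 chords/bar.
E: 3 beats/bar ÷ 4 beats/chord = 0.75 chords/bar.
Fastest is D at 4 chords/bar.

Block D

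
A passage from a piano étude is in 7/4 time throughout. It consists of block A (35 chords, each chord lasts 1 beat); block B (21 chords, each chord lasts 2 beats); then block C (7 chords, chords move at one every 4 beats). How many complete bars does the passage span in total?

15 bars

A: 35 × 1 = 35 beats = 5 bars.
B: 21 × 2 = 42 beats = 6 bars.
C: 7 × 4 = 28 beats = 4 bars.
Total: 5 + 6 + 4 = 15 bars.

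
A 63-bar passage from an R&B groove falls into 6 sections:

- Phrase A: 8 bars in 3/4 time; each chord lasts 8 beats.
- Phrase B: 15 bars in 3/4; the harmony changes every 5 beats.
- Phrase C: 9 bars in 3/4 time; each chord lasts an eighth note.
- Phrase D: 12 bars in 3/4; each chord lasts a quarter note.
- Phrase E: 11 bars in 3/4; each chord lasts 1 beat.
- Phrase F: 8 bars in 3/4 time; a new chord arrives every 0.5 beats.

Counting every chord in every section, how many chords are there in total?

183 chords

A: 8 bars × 3 beats = 24 beats; 8 beats/chord → 3 chords.
B: 15 bars × 3 beats = 45 beats; 5 beats/chord → 9 chords.
C: 9 bars × 3 beats = 27 beats; 0.5 beats/chord → 54 chords.
D: 12 bars × 3 beats = 36 beats; 1 beat/chord → 36 chords.
E: 11 bars × 3 beats = 33 beats; 1 beat/chord → 33 chords.
F: 8 bars × 3 beats = 24 beats; 0.5 beats/chord → 48 chords.
Total: 3 + 9 + 54 + 36 + 33 + 48 = 183.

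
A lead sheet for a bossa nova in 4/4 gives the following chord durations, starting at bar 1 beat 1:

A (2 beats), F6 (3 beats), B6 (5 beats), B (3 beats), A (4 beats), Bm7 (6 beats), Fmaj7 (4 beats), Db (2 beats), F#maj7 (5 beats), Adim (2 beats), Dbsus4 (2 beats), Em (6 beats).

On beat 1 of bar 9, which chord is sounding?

Beat 1 of bar 9 is beat (9−1)×4 + 1 = 33 overall.
Running totals: A ends at 2, F6 ends at 5, B6 ends at 10, B ends at 13, A ends at 17, Bm7 ends at 23, Fmaj7 ends at 27, Db ends at 29, F#maj7 ends at 34.
Beat 33 falls within F#maj7.

F#maj7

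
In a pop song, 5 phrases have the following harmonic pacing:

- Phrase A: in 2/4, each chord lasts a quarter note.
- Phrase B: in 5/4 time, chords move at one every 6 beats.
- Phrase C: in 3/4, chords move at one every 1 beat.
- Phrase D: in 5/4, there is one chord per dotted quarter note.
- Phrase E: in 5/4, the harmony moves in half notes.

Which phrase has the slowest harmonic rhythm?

Phrase B

A: 2 beats/bar ÷ 1 beat/chord = 2 chords/bar.
B: 5 beats/bar ÷ 6 beats/chord = 5/6 chords/bar.
C: 3 beats/bar ÷ 1 beat/chord = 3 chords/bar.
D: 5 beats/bar ÷ 1.5 beats/chord = 10/3 chords/bar.
E: 5 beats/bar ÷ 2 beats/chord = 2.5 chords/bar.
Slowest is B at 5/6 chords/bar.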